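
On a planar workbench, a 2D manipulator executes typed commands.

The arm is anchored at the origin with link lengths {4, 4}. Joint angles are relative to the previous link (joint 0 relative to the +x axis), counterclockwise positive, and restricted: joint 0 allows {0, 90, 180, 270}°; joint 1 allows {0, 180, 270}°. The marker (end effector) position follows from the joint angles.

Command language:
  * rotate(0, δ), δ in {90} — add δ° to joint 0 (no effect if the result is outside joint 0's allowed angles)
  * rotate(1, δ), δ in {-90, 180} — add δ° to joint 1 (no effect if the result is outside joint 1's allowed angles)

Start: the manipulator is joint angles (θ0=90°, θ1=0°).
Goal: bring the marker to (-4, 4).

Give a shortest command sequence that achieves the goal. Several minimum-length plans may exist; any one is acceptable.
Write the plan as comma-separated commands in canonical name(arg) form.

rotate(0, 90), rotate(1, -90)

t0: joint angles (θ0=90°, θ1=0°)
[1] after rotate(0, 90): joint angles (θ0=180°, θ1=0°)
[2] after rotate(1, -90): joint angles (θ0=180°, θ1=270°)
nothing shorter than 2 reaches the goal.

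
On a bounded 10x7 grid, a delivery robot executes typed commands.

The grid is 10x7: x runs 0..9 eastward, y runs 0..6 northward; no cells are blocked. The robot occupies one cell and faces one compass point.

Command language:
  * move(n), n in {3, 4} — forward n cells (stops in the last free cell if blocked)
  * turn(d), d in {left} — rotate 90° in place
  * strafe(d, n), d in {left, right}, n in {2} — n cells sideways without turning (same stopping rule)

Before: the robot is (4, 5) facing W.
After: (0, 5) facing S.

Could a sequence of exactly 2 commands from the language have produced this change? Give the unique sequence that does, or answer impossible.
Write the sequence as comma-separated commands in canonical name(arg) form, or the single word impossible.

move(4), turn(left)

key: running turn(left) before move(4) would end elsewhere — order is forced
initial: (4, 5) facing W
step 1 (move(4)): (0, 5) facing W
step 2 (turn(left)): (0, 5) facing S
no rival 2-sequence matches.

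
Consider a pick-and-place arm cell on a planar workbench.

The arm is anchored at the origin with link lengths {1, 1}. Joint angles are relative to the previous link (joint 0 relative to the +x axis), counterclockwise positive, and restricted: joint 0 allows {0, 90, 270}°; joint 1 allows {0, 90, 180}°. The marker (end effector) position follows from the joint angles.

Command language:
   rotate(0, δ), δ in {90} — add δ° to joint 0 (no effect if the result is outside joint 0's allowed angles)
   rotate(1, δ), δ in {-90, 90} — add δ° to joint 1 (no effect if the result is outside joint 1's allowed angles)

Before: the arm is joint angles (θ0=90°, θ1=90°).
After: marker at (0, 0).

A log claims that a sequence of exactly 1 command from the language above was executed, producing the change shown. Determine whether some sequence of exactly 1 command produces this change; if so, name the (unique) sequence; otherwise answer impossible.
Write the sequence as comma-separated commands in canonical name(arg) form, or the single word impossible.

rotate(1, 90)

t0: joint angles (θ0=90°, θ1=90°)
t=1 rotate(1, 90) ⇒ joint angles (θ0=90°, θ1=180°)
no other 1-command option fits: unique.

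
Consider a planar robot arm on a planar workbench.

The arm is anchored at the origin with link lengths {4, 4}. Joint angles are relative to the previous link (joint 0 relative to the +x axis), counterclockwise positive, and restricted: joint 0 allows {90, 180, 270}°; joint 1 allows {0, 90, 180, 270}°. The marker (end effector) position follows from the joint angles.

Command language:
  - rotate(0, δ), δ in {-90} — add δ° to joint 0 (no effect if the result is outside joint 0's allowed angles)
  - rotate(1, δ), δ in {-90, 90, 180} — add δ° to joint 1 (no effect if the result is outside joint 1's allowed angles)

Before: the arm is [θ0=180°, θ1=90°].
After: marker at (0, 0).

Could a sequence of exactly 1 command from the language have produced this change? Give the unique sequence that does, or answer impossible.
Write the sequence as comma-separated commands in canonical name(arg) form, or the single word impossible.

rotate(1, 90)

initial: [θ0=180°, θ1=90°]
1. rotate(1, 90) → [θ0=180°, θ1=180°]
uniquely the one of 4 1-step routes that fits.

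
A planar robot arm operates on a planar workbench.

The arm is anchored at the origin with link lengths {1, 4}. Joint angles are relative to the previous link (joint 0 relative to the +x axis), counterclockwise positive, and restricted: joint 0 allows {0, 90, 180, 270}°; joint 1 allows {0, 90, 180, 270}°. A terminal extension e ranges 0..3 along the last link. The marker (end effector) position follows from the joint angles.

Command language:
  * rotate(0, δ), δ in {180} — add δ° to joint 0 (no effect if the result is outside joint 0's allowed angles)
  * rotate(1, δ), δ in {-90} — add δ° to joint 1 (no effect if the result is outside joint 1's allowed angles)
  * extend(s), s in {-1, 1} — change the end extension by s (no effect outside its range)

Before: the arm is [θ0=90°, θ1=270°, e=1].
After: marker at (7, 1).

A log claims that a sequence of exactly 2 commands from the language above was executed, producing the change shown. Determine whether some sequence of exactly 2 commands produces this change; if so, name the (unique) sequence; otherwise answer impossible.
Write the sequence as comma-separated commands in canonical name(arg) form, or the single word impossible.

begin: [θ0=90°, θ1=270°, e=1]
1. extend(1) → [θ0=90°, θ1=270°, e=2]
2. extend(1) → [θ0=90°, θ1=270°, e=3]
no rival 2-sequence matches.

extend(1), extend(1)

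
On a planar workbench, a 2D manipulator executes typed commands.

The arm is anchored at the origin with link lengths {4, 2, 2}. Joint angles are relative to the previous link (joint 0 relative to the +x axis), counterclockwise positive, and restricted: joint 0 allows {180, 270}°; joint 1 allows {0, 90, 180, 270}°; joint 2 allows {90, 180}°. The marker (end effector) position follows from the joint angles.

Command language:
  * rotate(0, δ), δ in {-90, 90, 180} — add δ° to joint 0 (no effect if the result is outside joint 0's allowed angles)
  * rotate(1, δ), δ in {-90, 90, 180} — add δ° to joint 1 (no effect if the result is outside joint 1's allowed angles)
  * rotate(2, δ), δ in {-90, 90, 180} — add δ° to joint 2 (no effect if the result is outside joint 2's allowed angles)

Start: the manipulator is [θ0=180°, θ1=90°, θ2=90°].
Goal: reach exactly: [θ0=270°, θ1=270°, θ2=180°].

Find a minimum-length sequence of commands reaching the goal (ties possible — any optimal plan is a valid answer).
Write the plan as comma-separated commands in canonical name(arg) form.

begin: [θ0=180°, θ1=90°, θ2=90°]
t=1 rotate(2, 90) ⇒ [θ0=180°, θ1=90°, θ2=180°]
t=2 rotate(1, 180) ⇒ [θ0=180°, θ1=270°, θ2=180°]
t=3 rotate(0, 90) ⇒ [θ0=270°, θ1=270°, θ2=180°]
minimal: 3 command(s), checked below 3.

rotate(2, 90), rotate(1, 180), rotate(0, 90)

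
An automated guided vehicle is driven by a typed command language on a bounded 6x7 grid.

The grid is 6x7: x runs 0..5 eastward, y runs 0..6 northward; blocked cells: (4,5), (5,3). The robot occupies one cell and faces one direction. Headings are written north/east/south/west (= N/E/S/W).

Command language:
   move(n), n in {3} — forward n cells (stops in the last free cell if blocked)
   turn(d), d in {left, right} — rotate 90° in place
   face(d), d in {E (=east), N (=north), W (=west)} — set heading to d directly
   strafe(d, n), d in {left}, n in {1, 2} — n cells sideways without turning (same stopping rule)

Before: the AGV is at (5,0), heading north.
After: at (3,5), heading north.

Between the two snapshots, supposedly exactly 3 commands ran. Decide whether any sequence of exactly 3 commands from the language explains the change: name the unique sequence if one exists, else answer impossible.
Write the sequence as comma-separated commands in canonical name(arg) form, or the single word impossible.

move(3), strafe(left, 2), move(3)

key: still facing N at the end — nothing in the sequence rotates
initial: at (5,0), heading north
t=1 move(3) ⇒ at (5,2), heading north
t=2 strafe(left, 2) ⇒ at (3,2), heading north
t=3 move(3) ⇒ at (3,5), heading north
uniquely the one of 512 3-step routes that fits.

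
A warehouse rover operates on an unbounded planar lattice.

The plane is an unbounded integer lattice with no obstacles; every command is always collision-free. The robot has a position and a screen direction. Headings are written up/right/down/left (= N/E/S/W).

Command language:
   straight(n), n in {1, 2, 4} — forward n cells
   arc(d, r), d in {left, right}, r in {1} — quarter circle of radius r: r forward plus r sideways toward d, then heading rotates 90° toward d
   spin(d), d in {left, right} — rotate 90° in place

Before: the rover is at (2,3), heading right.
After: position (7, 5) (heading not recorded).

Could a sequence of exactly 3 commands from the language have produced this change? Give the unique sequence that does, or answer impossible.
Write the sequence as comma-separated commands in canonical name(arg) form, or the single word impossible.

straight(4), arc(left, 1), straight(1)

key: order matters: swapping straight(4) and straight(1) lands elsewhere
begin: at (2,3), heading right
step 1 (straight(4)): at (6,3), heading right
step 2 (arc(left, 1)): at (7,4), heading up
step 3 (straight(1)): at (7,5), heading up
uniquely the one of 343 3-step routes that fits.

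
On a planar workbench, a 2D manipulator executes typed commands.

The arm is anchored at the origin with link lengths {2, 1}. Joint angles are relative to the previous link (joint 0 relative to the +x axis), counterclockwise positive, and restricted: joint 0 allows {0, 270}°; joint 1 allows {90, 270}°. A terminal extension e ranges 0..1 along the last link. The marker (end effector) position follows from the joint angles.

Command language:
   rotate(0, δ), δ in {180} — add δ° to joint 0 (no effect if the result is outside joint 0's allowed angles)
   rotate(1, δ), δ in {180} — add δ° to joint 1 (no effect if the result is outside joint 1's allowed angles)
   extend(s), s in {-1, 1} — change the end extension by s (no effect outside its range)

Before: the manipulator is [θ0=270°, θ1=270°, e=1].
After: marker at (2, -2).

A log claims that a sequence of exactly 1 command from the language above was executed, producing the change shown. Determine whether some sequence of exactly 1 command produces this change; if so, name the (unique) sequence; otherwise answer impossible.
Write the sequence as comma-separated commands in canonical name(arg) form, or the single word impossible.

rotate(1, 180)

start: [θ0=270°, θ1=270°, e=1]
step 1 (rotate(1, 180)): [θ0=270°, θ1=90°, e=1]
uniquely the one of 4 1-step routes that fits.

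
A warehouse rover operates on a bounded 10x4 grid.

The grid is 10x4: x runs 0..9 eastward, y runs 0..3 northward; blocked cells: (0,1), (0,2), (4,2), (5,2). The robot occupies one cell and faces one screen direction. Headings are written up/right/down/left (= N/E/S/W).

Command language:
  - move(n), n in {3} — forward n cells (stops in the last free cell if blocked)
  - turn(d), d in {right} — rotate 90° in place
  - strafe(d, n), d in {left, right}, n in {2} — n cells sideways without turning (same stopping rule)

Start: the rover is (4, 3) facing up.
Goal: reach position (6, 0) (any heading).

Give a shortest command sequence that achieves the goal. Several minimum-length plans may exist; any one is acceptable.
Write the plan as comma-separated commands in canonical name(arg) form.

turn(right), turn(right), strafe(left, 2), move(3)

begin: (4, 3) facing up
1. turn(right) → (4, 3) facing right
2. turn(right) → (4, 3) facing down
3. strafe(left, 2) → (6, 3) facing down
4. move(3) → (6, 0) facing down
nothing shorter than 4 reaches the goal.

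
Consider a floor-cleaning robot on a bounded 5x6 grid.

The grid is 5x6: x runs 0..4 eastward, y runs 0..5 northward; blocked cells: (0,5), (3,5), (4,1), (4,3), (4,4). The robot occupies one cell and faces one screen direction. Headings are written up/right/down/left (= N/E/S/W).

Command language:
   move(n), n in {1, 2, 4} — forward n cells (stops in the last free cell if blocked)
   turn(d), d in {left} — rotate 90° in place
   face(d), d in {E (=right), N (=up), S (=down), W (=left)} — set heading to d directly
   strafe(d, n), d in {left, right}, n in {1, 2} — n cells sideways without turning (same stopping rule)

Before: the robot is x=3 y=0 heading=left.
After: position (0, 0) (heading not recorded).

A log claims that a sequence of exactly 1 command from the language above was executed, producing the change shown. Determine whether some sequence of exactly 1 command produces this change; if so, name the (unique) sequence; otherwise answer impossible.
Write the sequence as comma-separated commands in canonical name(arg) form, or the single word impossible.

key: move(4) runs into the grid edge before its full distance
initial: x=3 y=0 heading=left
t=1 move(4) ⇒ x=0 y=0 heading=left
all 12 alternatives checked — unique.

move(4)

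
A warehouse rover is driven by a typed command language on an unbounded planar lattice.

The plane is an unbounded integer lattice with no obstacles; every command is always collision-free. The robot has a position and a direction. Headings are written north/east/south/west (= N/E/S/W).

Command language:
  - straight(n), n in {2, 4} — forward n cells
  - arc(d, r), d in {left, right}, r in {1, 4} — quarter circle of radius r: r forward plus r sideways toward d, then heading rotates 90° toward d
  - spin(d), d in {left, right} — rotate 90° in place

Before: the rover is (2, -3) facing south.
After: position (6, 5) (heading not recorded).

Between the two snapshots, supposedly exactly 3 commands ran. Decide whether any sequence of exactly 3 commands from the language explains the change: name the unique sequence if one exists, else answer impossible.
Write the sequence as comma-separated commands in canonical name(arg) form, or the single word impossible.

spin(left), arc(left, 4), straight(4)

key: order matters: swapping spin(left) and straight(4) lands elsewhere
t0: (2, -3) facing south
[1] after spin(left): (2, -3) facing east
[2] after arc(left, 4): (6, 1) facing north
[3] after straight(4): (6, 5) facing north
no other 3-command option fits: unique.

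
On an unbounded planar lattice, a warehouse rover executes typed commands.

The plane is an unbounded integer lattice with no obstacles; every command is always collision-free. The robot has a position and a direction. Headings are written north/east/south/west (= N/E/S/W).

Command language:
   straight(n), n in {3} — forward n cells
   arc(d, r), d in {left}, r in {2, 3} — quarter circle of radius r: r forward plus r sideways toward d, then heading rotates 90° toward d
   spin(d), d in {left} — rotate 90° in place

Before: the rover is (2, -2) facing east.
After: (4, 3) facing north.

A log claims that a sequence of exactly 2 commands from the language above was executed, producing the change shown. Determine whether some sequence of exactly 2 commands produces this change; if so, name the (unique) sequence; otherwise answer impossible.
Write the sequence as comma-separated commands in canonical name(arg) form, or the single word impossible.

arc(left, 2), straight(3)

key: running straight(3) before arc(left, 2) would end elsewhere — order is forced
start: (2, -2) facing east
[1] after arc(left, 2): (4, 0) facing north
[2] after straight(3): (4, 3) facing north
no other 2-command option fits: unique.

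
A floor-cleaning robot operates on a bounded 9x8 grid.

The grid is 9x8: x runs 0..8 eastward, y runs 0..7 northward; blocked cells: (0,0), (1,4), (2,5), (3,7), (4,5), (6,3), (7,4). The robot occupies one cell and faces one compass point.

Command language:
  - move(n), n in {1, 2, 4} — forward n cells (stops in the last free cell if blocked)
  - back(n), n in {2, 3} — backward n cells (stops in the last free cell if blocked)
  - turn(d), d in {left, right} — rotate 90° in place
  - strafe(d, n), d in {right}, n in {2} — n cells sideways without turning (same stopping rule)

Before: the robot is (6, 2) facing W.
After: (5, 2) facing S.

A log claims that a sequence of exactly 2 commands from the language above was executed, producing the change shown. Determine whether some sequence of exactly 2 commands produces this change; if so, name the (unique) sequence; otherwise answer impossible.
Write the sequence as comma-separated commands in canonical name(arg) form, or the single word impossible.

move(1), turn(left)

key: position moved to (5,2) AND the heading swung to S — translation plus rotation needed
t0: (6, 2) facing W
[1] after move(1): (5, 2) facing W
[2] after turn(left): (5, 2) facing S
no rival 2-sequence matches.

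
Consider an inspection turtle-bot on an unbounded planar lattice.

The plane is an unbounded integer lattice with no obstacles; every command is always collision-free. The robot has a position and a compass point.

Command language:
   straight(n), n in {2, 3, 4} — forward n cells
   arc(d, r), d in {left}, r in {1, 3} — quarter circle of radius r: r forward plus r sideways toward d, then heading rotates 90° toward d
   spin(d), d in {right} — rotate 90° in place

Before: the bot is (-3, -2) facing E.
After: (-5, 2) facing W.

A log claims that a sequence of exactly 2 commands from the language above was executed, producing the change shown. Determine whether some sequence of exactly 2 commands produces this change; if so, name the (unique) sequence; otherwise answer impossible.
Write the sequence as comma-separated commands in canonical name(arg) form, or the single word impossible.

key: order matters: swapping arc(left, 1) and arc(left, 3) lands elsewhere
t0: (-3, -2) facing E
step 1 (arc(left, 1)): (-2, -1) facing N
step 2 (arc(left, 3)): (-5, 2) facing W
no rival 2-sequence matches.

arc(left, 1), arc(left, 3)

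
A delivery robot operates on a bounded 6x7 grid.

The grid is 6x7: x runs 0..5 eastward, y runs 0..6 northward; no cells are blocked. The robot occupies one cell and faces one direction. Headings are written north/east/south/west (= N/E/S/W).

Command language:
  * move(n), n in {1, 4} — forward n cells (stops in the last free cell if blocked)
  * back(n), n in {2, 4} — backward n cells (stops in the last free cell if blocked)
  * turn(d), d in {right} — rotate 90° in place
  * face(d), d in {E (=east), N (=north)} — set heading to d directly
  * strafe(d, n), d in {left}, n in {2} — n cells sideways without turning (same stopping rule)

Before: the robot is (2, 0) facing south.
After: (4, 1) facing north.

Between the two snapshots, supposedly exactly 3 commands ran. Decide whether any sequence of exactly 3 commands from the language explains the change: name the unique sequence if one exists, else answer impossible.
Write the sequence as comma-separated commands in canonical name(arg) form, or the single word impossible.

key: position moved to (4,1) AND the heading swung to N — translation plus rotation needed
begin: (2, 0) facing south
step 1 (strafe(left, 2)): (4, 0) facing south
step 2 (face(N)): (4, 0) facing north
step 3 (move(1)): (4, 1) facing north
no other 3-command option fits: unique.

strafe(left, 2), face(N), move(1)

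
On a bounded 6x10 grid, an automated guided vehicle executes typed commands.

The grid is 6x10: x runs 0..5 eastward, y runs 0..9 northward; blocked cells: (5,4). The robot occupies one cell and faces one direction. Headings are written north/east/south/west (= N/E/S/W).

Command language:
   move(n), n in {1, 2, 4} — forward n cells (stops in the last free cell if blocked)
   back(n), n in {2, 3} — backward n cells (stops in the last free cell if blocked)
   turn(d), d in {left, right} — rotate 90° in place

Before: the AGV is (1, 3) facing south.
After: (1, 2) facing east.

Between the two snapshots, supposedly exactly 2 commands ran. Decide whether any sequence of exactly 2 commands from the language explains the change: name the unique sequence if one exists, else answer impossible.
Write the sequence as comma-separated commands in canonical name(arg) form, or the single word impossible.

key: position moved to (1,2) AND the heading swung to E — translation plus rotation needed
begin: (1, 3) facing south
[1] after move(1): (1, 2) facing south
[2] after turn(left): (1, 2) facing east
all 49 alternatives checked — unique.

move(1), turn(left)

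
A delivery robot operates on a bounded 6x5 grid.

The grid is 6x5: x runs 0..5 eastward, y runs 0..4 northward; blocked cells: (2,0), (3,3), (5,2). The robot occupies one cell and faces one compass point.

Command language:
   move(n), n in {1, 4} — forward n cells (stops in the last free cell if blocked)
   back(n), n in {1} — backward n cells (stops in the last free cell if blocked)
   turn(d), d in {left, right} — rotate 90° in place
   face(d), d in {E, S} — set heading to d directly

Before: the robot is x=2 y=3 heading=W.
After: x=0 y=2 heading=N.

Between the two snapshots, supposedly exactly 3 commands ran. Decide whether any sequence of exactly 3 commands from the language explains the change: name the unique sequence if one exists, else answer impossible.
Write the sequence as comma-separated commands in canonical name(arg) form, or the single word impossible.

move(4), turn(right), back(1)

key: cell and facing (now N) both changed — the 3 commands mix motion and turning
begin: x=2 y=3 heading=W
step 1 (move(4)): x=0 y=3 heading=W
step 2 (turn(right)): x=0 y=3 heading=N
step 3 (back(1)): x=0 y=2 heading=N
no rival 3-sequence matches.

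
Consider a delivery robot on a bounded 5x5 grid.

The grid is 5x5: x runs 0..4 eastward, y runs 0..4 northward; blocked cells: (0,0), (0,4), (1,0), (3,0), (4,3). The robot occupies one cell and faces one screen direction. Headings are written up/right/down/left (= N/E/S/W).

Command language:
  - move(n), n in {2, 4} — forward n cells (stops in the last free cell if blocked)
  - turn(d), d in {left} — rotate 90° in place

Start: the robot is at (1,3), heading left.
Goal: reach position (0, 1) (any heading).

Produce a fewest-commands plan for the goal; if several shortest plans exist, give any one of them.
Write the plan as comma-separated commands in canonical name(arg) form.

initial: at (1,3), heading left
1. move(4) → at (0,3), heading left
2. turn(left) → at (0,3), heading down
3. move(4) → at (0,1), heading down
no 2-step plan works, so 3 is optimal.

move(4), turn(left), move(4)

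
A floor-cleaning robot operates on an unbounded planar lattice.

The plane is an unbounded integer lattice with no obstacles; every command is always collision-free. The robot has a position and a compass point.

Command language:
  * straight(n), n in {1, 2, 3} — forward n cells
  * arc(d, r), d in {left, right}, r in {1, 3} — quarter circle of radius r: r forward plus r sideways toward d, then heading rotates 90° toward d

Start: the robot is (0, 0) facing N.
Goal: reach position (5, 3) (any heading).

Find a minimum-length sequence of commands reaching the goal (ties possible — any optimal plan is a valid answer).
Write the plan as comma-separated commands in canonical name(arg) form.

arc(right, 3), straight(2)

from: (0, 0) facing N
1. arc(right, 3) → (3, 3) facing E
2. straight(2) → (5, 3) facing E
nothing shorter than 2 reaches the goal.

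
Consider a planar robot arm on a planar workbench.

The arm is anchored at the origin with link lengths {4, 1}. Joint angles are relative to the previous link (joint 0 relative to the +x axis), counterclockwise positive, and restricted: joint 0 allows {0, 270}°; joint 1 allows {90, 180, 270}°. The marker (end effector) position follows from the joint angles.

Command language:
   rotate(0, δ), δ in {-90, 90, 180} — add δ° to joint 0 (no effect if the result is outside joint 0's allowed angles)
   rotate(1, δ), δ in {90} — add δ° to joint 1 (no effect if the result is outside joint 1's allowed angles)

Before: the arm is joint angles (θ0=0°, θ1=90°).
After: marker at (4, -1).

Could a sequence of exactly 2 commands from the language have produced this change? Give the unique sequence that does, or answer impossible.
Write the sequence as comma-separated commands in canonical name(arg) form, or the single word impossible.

rotate(1, 90), rotate(1, 90)

from: joint angles (θ0=0°, θ1=90°)
step 1 (rotate(1, 90)): joint angles (θ0=0°, θ1=180°)
step 2 (rotate(1, 90)): joint angles (θ0=0°, θ1=270°)
no other 2-command option fits: unique.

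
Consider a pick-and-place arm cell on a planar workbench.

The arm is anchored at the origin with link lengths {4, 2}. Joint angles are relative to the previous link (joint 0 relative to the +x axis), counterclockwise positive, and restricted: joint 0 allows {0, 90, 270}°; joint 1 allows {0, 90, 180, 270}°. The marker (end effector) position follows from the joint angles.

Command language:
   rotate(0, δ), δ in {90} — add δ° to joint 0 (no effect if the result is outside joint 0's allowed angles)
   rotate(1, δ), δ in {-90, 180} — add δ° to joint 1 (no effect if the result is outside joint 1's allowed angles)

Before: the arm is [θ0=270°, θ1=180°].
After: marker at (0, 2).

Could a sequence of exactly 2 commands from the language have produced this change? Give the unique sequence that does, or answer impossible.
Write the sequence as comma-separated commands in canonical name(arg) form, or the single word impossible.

rotate(0, 90), rotate(0, 90)

start: [θ0=270°, θ1=180°]
[1] after rotate(0, 90): [θ0=0°, θ1=180°]
[2] after rotate(0, 90): [θ0=90°, θ1=180°]
all 9 alternatives checked — unique.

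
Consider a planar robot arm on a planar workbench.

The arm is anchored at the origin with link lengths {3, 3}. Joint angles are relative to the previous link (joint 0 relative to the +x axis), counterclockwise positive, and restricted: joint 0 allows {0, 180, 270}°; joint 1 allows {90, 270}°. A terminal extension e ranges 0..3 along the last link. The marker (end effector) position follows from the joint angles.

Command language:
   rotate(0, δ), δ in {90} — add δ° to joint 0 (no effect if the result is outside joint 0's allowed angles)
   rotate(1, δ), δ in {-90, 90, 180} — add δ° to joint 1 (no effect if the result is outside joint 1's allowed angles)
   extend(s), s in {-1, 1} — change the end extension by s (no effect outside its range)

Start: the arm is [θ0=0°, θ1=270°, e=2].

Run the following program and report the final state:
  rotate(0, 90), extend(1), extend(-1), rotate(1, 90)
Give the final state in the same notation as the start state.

initial: [θ0=0°, θ1=270°, e=2]
t=1 rotate(0, 90) ⇒ [θ0=0°, θ1=270°, e=2]
t=2 extend(1) ⇒ [θ0=0°, θ1=270°, e=3]
t=3 extend(-1) ⇒ [θ0=0°, θ1=270°, e=2]
t=4 rotate(1, 90) ⇒ [θ0=0°, θ1=270°, e=2]

[θ0=0°, θ1=270°, e=2]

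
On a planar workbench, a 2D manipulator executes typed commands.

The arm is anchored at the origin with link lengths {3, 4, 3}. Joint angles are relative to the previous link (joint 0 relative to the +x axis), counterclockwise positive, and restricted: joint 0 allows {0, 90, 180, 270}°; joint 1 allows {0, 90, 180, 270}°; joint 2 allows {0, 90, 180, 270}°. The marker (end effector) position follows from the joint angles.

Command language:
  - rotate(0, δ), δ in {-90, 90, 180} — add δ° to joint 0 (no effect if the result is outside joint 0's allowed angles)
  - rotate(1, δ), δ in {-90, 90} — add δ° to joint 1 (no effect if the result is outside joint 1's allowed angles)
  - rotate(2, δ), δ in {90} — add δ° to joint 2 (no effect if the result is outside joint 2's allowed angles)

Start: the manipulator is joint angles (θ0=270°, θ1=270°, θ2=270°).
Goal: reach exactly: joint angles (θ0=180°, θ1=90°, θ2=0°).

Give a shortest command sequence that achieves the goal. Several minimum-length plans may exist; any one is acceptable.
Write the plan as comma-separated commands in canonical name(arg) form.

rotate(1, -90), rotate(1, -90), rotate(2, 90), rotate(0, -90)

from: joint angles (θ0=270°, θ1=270°, θ2=270°)
step 1 (rotate(1, -90)): joint angles (θ0=270°, θ1=180°, θ2=270°)
step 2 (rotate(1, -90)): joint angles (θ0=270°, θ1=90°, θ2=270°)
step 3 (rotate(2, 90)): joint angles (θ0=270°, θ1=90°, θ2=0°)
step 4 (rotate(0, -90)): joint angles (θ0=180°, θ1=90°, θ2=0°)
minimal: 4 command(s), checked below 4.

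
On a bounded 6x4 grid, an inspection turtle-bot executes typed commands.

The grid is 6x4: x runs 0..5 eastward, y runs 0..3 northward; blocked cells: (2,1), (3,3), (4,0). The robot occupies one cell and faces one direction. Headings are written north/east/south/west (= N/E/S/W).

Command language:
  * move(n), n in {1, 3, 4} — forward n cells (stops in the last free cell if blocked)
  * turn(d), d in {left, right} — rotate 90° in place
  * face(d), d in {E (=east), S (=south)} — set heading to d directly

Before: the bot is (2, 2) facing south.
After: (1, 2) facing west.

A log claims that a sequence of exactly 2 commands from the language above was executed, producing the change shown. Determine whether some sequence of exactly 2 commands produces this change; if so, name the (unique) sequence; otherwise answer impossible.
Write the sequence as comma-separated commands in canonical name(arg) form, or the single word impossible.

turn(right), move(1)

key: position moved to (1,2) AND the heading swung to W — translation plus rotation needed
start: (2, 2) facing south
step 1 (turn(right)): (2, 2) facing west
step 2 (move(1)): (1, 2) facing west
no rival 2-sequence matches.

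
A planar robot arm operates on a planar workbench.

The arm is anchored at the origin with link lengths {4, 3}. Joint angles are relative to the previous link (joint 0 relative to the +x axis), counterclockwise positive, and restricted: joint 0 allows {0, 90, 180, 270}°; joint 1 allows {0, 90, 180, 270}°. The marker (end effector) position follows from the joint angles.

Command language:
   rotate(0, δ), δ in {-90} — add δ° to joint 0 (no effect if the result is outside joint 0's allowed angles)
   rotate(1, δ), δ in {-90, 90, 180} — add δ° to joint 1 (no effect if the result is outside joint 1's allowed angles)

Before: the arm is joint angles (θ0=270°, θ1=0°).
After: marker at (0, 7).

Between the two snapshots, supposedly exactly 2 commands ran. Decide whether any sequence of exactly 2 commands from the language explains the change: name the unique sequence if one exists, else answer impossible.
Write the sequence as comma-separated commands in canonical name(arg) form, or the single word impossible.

rotate(0, -90), rotate(0, -90)

initial: joint angles (θ0=270°, θ1=0°)
[1] after rotate(0, -90): joint angles (θ0=180°, θ1=0°)
[2] after rotate(0, -90): joint angles (θ0=90°, θ1=0°)
uniquely the one of 16 2-step routes that fits.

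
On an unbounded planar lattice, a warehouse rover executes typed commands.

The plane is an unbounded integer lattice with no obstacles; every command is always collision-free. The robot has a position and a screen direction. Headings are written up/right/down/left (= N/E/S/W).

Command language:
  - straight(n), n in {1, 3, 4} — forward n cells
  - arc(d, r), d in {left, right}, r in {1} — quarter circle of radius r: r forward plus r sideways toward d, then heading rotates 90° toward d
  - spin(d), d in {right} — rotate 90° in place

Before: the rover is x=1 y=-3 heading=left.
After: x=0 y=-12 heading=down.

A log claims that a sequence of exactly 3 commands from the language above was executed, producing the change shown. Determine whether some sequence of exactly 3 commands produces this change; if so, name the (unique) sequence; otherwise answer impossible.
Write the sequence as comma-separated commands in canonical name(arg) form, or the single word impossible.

arc(left, 1), straight(4), straight(4)

key: position moved to (0,-12) AND the heading swung to S — translation plus rotation needed
start: x=1 y=-3 heading=left
t=1 arc(left, 1) ⇒ x=0 y=-4 heading=down
t=2 straight(4) ⇒ x=0 y=-8 heading=down
t=3 straight(4) ⇒ x=0 y=-12 heading=down
no rival 3-sequence matches.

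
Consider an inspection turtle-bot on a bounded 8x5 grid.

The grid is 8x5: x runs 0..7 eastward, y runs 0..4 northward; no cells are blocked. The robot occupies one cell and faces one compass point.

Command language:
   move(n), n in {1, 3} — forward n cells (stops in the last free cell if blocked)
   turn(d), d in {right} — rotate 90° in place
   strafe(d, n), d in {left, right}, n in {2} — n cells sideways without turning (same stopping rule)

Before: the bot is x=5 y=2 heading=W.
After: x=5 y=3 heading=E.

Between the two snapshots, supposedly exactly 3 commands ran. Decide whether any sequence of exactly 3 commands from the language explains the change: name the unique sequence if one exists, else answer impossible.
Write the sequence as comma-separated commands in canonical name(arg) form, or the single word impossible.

key: position moved to (5,3) AND the heading swung to E — translation plus rotation needed
begin: x=5 y=2 heading=W
1. turn(right) → x=5 y=2 heading=N
2. move(1) → x=5 y=3 heading=N
3. turn(right) → x=5 y=3 heading=E
no other 3-command option fits: unique.

turn(right), move(1), turn(right)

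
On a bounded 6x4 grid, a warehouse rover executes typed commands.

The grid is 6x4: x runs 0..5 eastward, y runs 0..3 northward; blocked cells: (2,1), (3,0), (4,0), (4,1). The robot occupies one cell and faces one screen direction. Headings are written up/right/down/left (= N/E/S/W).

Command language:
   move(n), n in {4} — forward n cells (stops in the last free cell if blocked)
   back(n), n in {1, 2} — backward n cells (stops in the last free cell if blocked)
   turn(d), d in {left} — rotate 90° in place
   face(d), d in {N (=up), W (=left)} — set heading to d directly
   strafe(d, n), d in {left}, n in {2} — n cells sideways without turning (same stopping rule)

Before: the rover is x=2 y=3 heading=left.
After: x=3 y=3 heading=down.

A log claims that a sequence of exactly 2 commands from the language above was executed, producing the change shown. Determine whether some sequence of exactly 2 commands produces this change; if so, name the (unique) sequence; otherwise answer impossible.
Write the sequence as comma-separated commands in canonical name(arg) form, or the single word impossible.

back(1), turn(left)

key: cell and facing (now S) both changed — the 2 commands mix motion and turning
start: x=2 y=3 heading=left
[1] after back(1): x=3 y=3 heading=left
[2] after turn(left): x=3 y=3 heading=down
no rival 2-sequence matches.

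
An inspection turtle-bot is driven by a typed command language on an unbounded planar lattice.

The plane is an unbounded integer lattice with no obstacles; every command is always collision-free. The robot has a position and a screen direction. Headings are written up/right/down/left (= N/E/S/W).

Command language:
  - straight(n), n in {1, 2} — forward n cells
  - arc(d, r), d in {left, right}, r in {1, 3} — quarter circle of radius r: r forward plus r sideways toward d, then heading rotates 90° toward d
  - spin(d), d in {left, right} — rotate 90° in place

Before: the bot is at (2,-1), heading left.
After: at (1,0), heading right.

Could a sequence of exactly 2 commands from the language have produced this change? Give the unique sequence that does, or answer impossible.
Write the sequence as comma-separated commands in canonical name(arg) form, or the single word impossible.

key: cell and facing (now E) both changed — the 2 commands mix motion and turning
t0: at (2,-1), heading left
step 1 (arc(right, 1)): at (1,0), heading up
step 2 (spin(right)): at (1,0), heading right
no rival 2-sequence matches.

arc(right, 1), spin(right)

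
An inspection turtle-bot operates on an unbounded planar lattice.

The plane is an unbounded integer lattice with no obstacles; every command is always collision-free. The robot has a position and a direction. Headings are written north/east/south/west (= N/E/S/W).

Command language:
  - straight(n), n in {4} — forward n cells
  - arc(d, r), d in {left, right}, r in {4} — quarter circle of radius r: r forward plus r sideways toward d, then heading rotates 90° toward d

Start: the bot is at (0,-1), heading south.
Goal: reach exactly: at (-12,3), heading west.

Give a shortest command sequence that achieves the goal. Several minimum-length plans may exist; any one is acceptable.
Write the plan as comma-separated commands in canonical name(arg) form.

arc(right, 4), arc(right, 4), arc(left, 4)

t0: at (0,-1), heading south
[1] after arc(right, 4): at (-4,-5), heading west
[2] after arc(right, 4): at (-8,-1), heading north
[3] after arc(left, 4): at (-12,3), heading west
minimal: 3 command(s), checked below 3.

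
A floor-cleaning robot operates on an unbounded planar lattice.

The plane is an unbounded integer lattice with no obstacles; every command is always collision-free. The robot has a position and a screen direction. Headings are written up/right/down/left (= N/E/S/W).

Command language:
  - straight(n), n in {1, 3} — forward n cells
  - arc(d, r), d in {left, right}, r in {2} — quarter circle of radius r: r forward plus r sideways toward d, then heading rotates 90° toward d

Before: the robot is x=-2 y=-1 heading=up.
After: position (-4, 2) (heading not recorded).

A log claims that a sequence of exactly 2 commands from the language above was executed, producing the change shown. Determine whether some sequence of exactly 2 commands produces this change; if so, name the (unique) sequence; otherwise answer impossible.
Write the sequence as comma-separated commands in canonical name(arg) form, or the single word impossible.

key: running arc(left, 2) before straight(1) would end elsewhere — order is forced
t0: x=-2 y=-1 heading=up
step 1 (straight(1)): x=-2 y=0 heading=up
step 2 (arc(left, 2)): x=-4 y=2 heading=left
all 16 alternatives checked — unique.

straight(1), arc(left, 2)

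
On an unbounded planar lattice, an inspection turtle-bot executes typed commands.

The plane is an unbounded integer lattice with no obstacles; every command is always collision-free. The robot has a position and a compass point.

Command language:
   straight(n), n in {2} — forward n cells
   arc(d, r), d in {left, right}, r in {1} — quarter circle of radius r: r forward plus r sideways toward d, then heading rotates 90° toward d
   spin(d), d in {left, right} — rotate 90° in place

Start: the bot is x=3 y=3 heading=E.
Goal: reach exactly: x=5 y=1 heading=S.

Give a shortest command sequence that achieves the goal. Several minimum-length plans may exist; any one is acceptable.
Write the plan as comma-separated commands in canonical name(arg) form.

straight(2), spin(right), straight(2)

from: x=3 y=3 heading=E
[1] after straight(2): x=5 y=3 heading=E
[2] after spin(right): x=5 y=3 heading=S
[3] after straight(2): x=5 y=1 heading=S
shorter routes all fall short; 3 is best.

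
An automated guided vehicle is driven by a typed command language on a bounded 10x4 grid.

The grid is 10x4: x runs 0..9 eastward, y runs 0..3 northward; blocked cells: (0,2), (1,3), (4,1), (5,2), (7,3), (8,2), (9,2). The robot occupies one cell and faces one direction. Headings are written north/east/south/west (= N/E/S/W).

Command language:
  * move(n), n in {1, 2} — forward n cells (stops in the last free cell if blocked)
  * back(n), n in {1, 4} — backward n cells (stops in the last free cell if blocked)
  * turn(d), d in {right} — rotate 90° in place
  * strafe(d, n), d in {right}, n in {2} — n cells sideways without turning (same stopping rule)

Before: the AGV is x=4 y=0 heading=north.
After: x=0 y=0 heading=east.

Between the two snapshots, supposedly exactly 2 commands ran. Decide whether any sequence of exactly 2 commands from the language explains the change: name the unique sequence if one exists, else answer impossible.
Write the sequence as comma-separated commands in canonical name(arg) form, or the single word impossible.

turn(right), back(4)

key: position moved to (0,0) AND the heading swung to E — translation plus rotation needed
initial: x=4 y=0 heading=north
[1] after turn(right): x=4 y=0 heading=east
[2] after back(4): x=0 y=0 heading=east
no rival 2-sequence matches.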